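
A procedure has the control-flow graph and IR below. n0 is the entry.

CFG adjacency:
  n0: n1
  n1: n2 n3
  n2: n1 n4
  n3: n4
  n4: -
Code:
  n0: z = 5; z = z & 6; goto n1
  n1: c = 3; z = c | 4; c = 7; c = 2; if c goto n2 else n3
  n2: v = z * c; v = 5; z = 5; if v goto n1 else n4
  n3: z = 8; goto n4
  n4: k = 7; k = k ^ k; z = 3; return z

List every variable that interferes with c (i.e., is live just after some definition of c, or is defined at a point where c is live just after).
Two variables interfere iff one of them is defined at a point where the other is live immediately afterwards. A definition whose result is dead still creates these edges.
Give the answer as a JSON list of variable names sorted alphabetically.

def/use:
  n0: {z} / ∅
  n1: {c,z} / ∅
  n2: {v,z} / {c,z}
  n3: {z} / ∅
  n4: {k,z} / ∅

Liveness:
  n0 li=∅ lo=∅
  n1 li=∅ lo={c,z}
  n2 li={c,z} lo=∅
  n3 li=∅ lo=∅
  n4 li=∅ lo=∅

Interference:
  c — {z}
  k — ∅
  v — {z}
  z — {c,v}

N(c) = ["z"]

Answer: ["z"]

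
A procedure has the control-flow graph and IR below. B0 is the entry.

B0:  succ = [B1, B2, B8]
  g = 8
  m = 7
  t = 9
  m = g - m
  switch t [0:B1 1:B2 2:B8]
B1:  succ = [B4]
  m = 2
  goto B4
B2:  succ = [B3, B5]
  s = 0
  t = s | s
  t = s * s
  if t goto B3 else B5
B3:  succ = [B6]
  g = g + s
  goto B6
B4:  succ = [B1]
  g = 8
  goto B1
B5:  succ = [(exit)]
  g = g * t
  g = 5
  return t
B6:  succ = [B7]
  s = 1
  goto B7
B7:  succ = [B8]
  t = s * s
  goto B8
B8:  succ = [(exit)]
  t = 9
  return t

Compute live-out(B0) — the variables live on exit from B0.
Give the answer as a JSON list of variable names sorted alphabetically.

Per-block:
  B0: {g,m,t} / ∅
  B1: {m} / ∅
  B2: {s,t} / ∅
  B3: {g} / {g,s}
  B4: {g} / ∅
  B5: {g} / {g,t}
  B6: {s} / ∅
  B7: {t} / {s}
  B8: {t} / ∅

Backward fixpoint:
  B0: in=∅ out={g}
  B1: in=∅ out=∅
  B2: in={g} out={g,s,t}
  B3: in={g,s} out=∅
  B4: in=∅ out=∅
  B5: in={g,t} out=∅
  B6: in=∅ out={s}
  B7: in={s} out=∅
  B8: in=∅ out=∅

live-out(B0) = ["g"]

Answer: ["g"]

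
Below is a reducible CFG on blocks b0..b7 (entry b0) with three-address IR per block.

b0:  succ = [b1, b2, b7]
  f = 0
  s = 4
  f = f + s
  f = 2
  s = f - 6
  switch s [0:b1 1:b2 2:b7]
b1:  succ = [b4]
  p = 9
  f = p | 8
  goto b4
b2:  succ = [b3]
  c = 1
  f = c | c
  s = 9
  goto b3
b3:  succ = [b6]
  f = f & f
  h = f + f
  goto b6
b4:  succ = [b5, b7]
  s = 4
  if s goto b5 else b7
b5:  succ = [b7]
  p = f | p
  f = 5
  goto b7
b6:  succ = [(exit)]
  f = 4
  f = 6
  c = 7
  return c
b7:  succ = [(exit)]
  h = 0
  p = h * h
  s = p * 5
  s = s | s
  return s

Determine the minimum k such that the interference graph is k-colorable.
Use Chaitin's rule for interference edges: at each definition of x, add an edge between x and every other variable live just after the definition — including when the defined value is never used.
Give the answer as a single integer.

Per-block:
  b0: {f,s} / ∅
  b1: {f,p} / ∅
  b2: {c,f,s} / ∅
  b3: {f,h} / {f}
  b4: {s} / ∅
  b5: {f,p} / {f,p}
  b6: {c,f} / ∅
  b7: {h,p,s} / ∅

Backward fixpoint:
  b0 li=∅ lo=∅
  b1 li=∅ lo={f,p}
  b2 li=∅ lo={f}
  b3 li={f} lo=∅
  b4 li={f,p} lo={f,p}
  b5 li={f,p} lo=∅
  b6 li=∅ lo=∅
  b7 li=∅ lo=∅

Conflict graph:
  c — ∅
  f — {p,s}
  h — ∅
  p — {f,s}
  s — {f,p}

Chromatic number:
  {f,p,s} pairwise interfere (3-clique) ⇒ χ ≥ 3
  assign c→R0 f→R0 h→R0 p→R1 s→R2 — no edge inside a register ⇒ χ ≤ 3
  χ = 3

Answer: 3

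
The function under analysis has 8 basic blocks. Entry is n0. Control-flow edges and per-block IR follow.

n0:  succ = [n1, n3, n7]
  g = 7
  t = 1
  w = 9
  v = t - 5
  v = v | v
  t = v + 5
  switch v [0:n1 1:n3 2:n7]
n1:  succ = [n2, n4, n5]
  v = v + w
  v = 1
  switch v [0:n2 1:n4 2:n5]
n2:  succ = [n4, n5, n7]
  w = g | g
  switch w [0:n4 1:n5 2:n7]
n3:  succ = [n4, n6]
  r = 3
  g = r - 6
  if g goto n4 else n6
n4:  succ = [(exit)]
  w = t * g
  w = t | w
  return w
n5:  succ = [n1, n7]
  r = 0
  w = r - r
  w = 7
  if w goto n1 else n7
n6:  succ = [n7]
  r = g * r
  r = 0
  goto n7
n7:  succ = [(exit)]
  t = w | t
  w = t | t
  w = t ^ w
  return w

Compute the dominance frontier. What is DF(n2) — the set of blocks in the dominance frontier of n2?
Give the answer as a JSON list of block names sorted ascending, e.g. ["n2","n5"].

idom tree: n1←n0 n2←n1 n3←n0 n4←n0 n5←n1 n6←n3 n7←n0
Join-block Dom:
  n1: preds {n0,n5}: {n0} ∩ {n0,n1,n5} = {n0}; idom=n0
  n4: preds {n1,n2,n3}: {n0,n1} ∩ {n0,n1,n2} ∩ {n0,n3} = {n0}; idom=n0
  n5: preds {n1,n2}: {n0,n1} ∩ {n0,n1,n2} = {n0,n1}; idom=n1
  n7: preds {n0,n2,n5,n6}: {n0} ∩ {n0,n1,n2} ∩ {n0,n1,n5} ∩ {n0,n3,n6} = {n0}; idom=n0

Frontier:
  join n1 pred n0: · stop@n0
  join n1 pred n5: n5→n1 stop@n0
  join n4 pred n1: n1 stop@n0
  join n4 pred n2: n2→n1 stop@n0
  join n4 pred n3: n3 stop@n0
  join n5 pred n1: · stop@n1
  join n5 pred n2: n2 stop@n1
  join n7 pred n0: · stop@n0
  join n7 pred n2: n2→n1 stop@n0
  join n7 pred n5: n5→n1 stop@n0
  join n7 pred n6: n6→n3 stop@n0
  n0 → ∅
  n1 → {n1,n4,n7}
  n2 → {n4,n5,n7}
  n3 → {n4,n7}
  n4 → ∅
  n5 → {n1,n7}
  n6 → {n7}
  n7 → ∅

DF(n2) = ["n4", "n5", "n7"]

Answer: ["n4", "n5", "n7"]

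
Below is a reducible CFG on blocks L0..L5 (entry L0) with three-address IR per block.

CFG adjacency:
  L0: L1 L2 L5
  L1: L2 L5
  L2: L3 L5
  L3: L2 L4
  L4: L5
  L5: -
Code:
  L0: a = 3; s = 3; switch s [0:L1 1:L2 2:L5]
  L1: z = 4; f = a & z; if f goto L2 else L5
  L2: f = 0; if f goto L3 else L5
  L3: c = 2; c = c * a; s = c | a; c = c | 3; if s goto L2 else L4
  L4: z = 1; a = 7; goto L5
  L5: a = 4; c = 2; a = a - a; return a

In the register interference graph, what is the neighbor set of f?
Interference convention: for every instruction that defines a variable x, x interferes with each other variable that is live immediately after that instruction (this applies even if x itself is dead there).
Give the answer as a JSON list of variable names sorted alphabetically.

Answer: ["a"]

Working:
def/use:
  L0: def={a,s} ue=∅
  L1: def={f,z} ue={a}
  L2: def={f} ue=∅
  L3: def={c,s} ue={a}
  L4: def={a,z} ue=∅
  L5: def={a,c} ue=∅

Live sets:
  L0: in=∅ out={a}
  L1: in={a} out={a}
  L2: in={a} out={a}
  L3: in={a} out={a}
  L4: in=∅ out=∅
  L5: in=∅ out=∅

Conflict graph:
  a: {c,f,s,z}
  c: {a,s}
  f: {a}
  s: {a,c}
  z: {a}

N(f) = ["a"]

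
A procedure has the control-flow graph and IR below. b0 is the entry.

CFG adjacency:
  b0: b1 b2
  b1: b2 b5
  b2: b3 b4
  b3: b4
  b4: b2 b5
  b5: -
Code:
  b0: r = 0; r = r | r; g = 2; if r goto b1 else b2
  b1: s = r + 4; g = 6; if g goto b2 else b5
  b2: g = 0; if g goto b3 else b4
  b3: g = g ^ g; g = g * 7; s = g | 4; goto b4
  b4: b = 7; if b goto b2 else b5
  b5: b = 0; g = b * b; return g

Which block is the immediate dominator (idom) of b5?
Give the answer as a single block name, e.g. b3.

idom tree: b1←b0 b2←b0 b3←b2 b4←b2 b5←b0
Join-block Dom:
  b2: preds {b0,b1,b4}: {b0} ∩ {b0,b1} ∩ {b0,b2,b4} = {b0}; idom=b0
  b4: preds {b2,b3}: {b0,b2} ∩ {b0,b2,b3} = {b0,b2}; idom=b2
  b5: preds {b1,b4}: {b0,b1} ∩ {b0,b2,b4} = {b0}; idom=b0

idom(b5) = b0

Answer: b0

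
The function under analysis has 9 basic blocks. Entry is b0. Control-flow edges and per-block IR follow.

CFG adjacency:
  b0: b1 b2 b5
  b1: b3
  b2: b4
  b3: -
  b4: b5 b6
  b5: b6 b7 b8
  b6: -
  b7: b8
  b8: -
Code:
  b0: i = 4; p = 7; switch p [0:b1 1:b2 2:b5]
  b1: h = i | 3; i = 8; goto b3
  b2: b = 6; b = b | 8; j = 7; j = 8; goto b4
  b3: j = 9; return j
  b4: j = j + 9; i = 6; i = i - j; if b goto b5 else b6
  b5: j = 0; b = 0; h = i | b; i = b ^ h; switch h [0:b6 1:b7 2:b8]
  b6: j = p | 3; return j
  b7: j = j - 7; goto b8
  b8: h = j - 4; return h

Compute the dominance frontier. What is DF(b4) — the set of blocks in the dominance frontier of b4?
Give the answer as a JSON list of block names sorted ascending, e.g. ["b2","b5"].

idom tree: b1←b0 b2←b0 b3←b1 b4←b2 b5←b0 b6←b0 b7←b5 b8←b5
Dom at joins:
  b5: preds {b0,b4}: {b0} ∩ {b0,b2,b4} = {b0}; idom=b0
  b6: preds {b4,b5}: {b0,b2,b4} ∩ {b0,b5} = {b0}; idom=b0
  b8: preds {b5,b7}: {b0,b5} ∩ {b0,b5,b7} = {b0,b5}; idom=b5

Frontier:
  join b5 pred b0: · stop@b0
  join b5 pred b4: b4→b2 stop@b0
  join b6 pred b4: b4→b2 stop@b0
  join b6 pred b5: b5 stop@b0
  join b8 pred b5: · stop@b5
  join b8 pred b7: b7 stop@b5
  b0: DF=∅
  b1: DF=∅
  b2: DF={b5,b6}
  b3: DF=∅
  b4: DF={b5,b6}
  b5: DF={b6}
  b6: DF=∅
  b7: DF={b8}
  b8: DF=∅

DF(b4) = ["b5", "b6"]

Answer: ["b5", "b6"]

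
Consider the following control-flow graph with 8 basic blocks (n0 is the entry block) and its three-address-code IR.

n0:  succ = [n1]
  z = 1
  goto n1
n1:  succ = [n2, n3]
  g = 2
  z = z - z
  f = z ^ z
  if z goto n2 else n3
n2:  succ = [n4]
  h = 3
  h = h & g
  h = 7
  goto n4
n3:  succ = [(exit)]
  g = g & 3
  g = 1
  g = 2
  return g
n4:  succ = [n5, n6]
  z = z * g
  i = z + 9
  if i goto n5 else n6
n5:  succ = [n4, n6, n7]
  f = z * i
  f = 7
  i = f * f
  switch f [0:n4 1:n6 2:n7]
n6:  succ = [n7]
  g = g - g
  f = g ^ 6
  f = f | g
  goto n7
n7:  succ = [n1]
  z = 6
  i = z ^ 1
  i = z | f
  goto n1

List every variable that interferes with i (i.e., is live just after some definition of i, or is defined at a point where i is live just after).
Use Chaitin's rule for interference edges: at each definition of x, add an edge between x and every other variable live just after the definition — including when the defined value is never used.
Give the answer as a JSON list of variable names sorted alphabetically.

def/use:
  n0 def {z} use ∅
  n1 def {f,g,z} use {z}
  n2 def {h} use {g}
  n3 def {g} use {g}
  n4 def {i,z} use {g,z}
  n5 def {f,i} use {i,z}
  n6 def {f,g} use {g}
  n7 def {i,z} use {f}

Backward fixpoint:
  n0 li=∅ lo={z}
  n1 li={z} lo={g,z}
  n2 li={g,z} lo={g,z}
  n3 li={g} lo=∅
  n4 li={g,z} lo={g,i,z}
  n5 li={g,i,z} lo={f,g,z}
  n6 li={g} lo={f}
  n7 li={f} lo={z}

Interfere edges:
  f: {g,i,z}
  g: {f,h,i,z}
  h: {g,z}
  i: {f,g,z}
  z: {f,g,h,i}

N(i) = ["f", "g", "z"]

Answer: ["f", "g", "z"]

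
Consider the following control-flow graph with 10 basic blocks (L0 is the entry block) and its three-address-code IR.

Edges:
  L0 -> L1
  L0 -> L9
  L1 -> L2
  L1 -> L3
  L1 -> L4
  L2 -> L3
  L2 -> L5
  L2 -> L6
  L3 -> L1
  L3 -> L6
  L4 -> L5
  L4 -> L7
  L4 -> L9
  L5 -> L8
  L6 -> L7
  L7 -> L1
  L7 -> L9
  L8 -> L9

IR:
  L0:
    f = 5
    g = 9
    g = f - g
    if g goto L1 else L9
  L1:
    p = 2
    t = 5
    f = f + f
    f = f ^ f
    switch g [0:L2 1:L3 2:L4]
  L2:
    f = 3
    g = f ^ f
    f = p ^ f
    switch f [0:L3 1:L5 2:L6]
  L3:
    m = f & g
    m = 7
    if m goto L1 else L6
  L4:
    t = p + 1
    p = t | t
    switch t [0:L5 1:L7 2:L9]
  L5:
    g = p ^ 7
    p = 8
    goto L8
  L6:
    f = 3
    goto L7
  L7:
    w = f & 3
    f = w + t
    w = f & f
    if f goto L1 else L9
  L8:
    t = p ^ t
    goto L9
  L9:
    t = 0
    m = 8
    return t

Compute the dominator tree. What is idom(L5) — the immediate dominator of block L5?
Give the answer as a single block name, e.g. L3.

Answer: L1

Analysis:
idom tree: L1←L0 L2←L1 L3←L1 L4←L1 L5←L1 L6←L1 L7←L1 L8←L5 L9←L0
Dom at joins:
  L1: preds {L0,L3,L7}: {L0} ∩ {L0,L1,L3} ∩ {L0,L1,L7} = {L0}; idom=L0
  L3: preds {L1,L2}: {L0,L1} ∩ {L0,L1,L2} = {L0,L1}; idom=L1
  L5: preds {L2,L4}: {L0,L1,L2} ∩ {L0,L1,L4} = {L0,L1}; idom=L1
  L6: preds {L2,L3}: {L0,L1,L2} ∩ {L0,L1,L3} = {L0,L1}; idom=L1
  L7: preds {L4,L6}: {L0,L1,L4} ∩ {L0,L1,L6} = {L0,L1}; idom=L1
  L9: preds {L0,L4,L7,L8}: {L0} ∩ {L0,L1,L4} ∩ {L0,L1,L7} ∩ {L0,L1,L5,L8} = {L0}; idom=L0

idom(L5) = L1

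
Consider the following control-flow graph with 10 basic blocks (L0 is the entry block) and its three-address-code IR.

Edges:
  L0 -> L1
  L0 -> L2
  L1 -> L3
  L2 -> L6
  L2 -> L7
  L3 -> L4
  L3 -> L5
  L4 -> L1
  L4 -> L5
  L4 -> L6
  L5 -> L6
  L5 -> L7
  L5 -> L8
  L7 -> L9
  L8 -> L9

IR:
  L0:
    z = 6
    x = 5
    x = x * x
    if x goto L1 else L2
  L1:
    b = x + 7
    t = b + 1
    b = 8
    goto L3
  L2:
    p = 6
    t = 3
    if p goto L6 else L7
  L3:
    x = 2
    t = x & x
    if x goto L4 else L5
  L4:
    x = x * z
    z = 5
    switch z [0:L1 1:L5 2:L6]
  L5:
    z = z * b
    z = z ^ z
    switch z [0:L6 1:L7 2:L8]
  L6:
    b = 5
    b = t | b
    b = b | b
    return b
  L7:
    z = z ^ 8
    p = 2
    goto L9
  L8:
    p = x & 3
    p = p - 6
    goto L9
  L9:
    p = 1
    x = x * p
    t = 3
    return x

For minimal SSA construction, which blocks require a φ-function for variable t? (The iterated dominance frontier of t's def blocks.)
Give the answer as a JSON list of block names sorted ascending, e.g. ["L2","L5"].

Answer: ["L1", "L6", "L7", "L9"]

Working:
idom tree: L1←L0 L2←L0 L3←L1 L4←L3 L5←L3 L6←L0 L7←L0 L8←L5 L9←L0
Dom at joins:
  L1: preds {L0,L4}: {L0} ∩ {L0,L1,L3,L4} = {L0}; idom=L0
  L5: preds {L3,L4}: {L0,L1,L3} ∩ {L0,L1,L3,L4} = {L0,L1,L3}; idom=L3
  L6: preds {L2,L4,L5}: {L0,L2} ∩ {L0,L1,L3,L4} ∩ {L0,L1,L3,L5} = {L0}; idom=L0
  L7: preds {L2,L5}: {L0,L2} ∩ {L0,L1,L3,L5} = {L0}; idom=L0
  L9: preds {L7,L8}: {L0,L7} ∩ {L0,L1,L3,L5,L8} = {L0}; idom=L0

DF walk-up:
  L1←L0: walk · to L0
  L1←L4: walk L4→L3→L1 to L0
  L5←L3: walk · to L3
  L5←L4: walk L4 to L3
  L6←L2: walk L2 to L0
  L6←L4: walk L4→L3→L1 to L0
  L6←L5: walk L5→L3→L1 to L0
  L7←L2: walk L2 to L0
  L7←L5: walk L5→L3→L1 to L0
  L9←L7: walk L7 to L0
  L9←L8: walk L8→L5→L3→L1 to L0
  L0 → ∅
  L1 → {L1,L6,L7,L9}
  L2 → {L6,L7}
  L3 → {L1,L6,L7,L9}
  L4 → {L1,L5,L6}
  L5 → {L6,L7,L9}
  L6 → ∅
  L7 → {L9}
  L8 → {L9}
  L9 → ∅

φ for t: defs {L1,L2,L3,L9}
  DF⁺ = {L1,L6,L7,L9}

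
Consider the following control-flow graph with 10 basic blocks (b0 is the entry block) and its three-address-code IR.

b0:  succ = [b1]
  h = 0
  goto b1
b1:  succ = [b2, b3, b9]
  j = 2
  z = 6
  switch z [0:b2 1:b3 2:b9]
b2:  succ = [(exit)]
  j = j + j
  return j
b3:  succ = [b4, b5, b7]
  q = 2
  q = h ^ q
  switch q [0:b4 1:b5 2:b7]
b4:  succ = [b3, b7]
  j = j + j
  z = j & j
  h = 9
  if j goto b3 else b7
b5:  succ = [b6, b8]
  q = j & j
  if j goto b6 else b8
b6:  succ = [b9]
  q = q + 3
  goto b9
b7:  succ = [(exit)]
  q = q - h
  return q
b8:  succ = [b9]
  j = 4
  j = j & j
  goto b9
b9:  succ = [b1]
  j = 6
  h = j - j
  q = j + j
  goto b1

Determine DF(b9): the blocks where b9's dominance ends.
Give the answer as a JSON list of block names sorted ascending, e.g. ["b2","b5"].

idom tree: b1←b0 b2←b1 b3←b1 b4←b3 b5←b3 b6←b5 b7←b3 b8←b5 b9←b1
Dom∩ at merges:
  b1: preds {b0,b9}: {b0} ∩ {b0,b1,b9} = {b0}; idom=b0
  b3: preds {b1,b4}: {b0,b1} ∩ {b0,b1,b3,b4} = {b0,b1}; idom=b1
  b7: preds {b3,b4}: {b0,b1,b3} ∩ {b0,b1,b3,b4} = {b0,b1,b3}; idom=b3
  b9: preds {b1,b6,b8}: {b0,b1} ∩ {b0,b1,b3,b5,b6} ∩ {b0,b1,b3,b5,b8} = {b0,b1}; idom=b1

DF derivation:
  b1←b0: walk · to b0
  b1←b9: walk b9→b1 to b0
  b3←b1: walk · to b1
  b3←b4: walk b4→b3 to b1
  b7←b3: walk · to b3
  b7←b4: walk b4 to b3
  b9←b1: walk · to b1
  b9←b6: walk b6→b5→b3 to b1
  b9←b8: walk b8→b5→b3 to b1
  b0 → ∅
  b1 → {b1}
  b2 → ∅
  b3 → {b3,b9}
  b4 → {b3,b7}
  b5 → {b9}
  b6 → {b9}
  b7 → ∅
  b8 → {b9}
  b9 → {b1}

DF(b9) = ["b1"]

Answer: ["b1"]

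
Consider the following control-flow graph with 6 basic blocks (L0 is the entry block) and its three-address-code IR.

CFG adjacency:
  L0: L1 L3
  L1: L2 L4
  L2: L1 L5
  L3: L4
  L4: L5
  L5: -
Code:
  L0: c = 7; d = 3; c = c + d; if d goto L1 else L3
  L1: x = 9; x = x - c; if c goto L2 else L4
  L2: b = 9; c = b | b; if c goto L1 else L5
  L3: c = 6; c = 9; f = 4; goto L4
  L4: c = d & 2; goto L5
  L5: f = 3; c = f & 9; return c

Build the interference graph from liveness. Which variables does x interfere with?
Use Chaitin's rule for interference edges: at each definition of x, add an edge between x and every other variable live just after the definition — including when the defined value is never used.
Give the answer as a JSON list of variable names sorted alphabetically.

Per-block:
  L0 def {c,d} use ∅
  L1 def {x} use {c}
  L2 def {b,c} use ∅
  L3 def {c,f} use ∅
  L4 def {c} use {d}
  L5 def {c,f} use ∅

Backward fixpoint:
  L0 li=∅ lo={c,d}
  L1 li={c,d} lo={d}
  L2 li={d} lo={c,d}
  L3 li={d} lo={d}
  L4 li={d} lo=∅
  L5 li=∅ lo=∅

Interfere edges:
  b: {d}
  c: {d,x}
  d: {b,c,f,x}
  f: {d}
  x: {c,d}

N(x) = ["c", "d"]

Answer: ["c", "d"]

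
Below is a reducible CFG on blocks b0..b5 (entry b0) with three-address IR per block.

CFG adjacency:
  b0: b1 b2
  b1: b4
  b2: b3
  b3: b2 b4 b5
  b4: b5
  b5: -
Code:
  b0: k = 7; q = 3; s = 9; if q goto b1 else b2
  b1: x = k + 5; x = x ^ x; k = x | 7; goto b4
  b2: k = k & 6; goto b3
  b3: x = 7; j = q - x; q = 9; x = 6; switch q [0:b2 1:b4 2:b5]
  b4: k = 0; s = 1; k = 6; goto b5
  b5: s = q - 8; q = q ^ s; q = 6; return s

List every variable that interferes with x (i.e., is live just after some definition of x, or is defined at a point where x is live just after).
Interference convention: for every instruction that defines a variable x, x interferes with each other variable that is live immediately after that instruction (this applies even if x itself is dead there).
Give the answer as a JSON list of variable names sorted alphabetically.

Per-block:
  b0: def={k,q,s} ue=∅
  b1: def={k,x} ue={k}
  b2: def={k} ue={k}
  b3: def={j,q,x} ue={q}
  b4: def={k,s} ue=∅
  b5: def={q,s} ue={q}

Live sets:
  live b0: ∅→{k,q}
  live b1: {k,q}→{q}
  live b2: {k,q}→{k,q}
  live b3: {k,q}→{k,q}
  live b4: {q}→{q}
  live b5: {q}→∅

Interference:
  j↔{k}
  k↔{j,q,s,x}
  q↔{k,s,x}
  s↔{k,q}
  x↔{k,q}

N(x) = ["k", "q"]

Answer: ["k", "q"]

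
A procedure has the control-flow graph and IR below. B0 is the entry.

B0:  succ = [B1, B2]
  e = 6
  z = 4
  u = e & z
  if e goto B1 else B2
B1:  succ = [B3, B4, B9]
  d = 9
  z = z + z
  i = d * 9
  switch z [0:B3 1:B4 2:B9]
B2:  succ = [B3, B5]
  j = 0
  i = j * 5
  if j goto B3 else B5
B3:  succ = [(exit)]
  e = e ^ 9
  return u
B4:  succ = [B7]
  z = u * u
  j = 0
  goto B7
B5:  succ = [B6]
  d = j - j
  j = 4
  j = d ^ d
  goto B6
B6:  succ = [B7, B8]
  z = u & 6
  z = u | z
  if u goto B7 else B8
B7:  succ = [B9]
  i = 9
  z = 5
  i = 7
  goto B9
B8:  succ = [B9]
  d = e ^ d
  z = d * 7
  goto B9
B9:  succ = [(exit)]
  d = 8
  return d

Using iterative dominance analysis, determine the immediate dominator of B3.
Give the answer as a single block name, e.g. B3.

Answer: B0

Analysis:
idom tree: B1←B0 B2←B0 B3←B0 B4←B1 B5←B2 B6←B5 B7←B0 B8←B6 B9←B0
Dom∩ at merges:
  B3: preds {B1,B2}: {B0,B1} ∩ {B0,B2} = {B0}; idom=B0
  B7: preds {B4,B6}: {B0,B1,B4} ∩ {B0,B2,B5,B6} = {B0}; idom=B0
  B9: preds {B1,B7,B8}: {B0,B1} ∩ {B0,B7} ∩ {B0,B2,B5,B6,B8} = {B0}; idom=B0

idom(B3) = B0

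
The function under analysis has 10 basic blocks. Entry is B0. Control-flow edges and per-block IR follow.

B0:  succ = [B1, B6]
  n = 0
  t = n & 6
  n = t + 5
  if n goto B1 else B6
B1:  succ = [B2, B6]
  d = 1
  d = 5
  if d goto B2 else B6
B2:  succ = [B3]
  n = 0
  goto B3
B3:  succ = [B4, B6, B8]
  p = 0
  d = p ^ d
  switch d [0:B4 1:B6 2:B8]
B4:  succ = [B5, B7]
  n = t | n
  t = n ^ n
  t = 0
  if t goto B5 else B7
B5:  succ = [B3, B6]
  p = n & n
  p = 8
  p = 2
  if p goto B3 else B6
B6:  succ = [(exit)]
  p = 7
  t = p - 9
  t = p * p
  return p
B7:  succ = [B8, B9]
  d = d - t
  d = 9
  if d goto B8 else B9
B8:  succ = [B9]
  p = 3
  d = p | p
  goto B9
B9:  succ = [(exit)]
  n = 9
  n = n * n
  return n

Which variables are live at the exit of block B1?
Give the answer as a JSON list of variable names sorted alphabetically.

def/use:
  B0 def {n,t} use ∅
  B1 def {d} use ∅
  B2 def {n} use ∅
  B3 def {d,p} use {d}
  B4 def {n,t} use {n,t}
  B5 def {p} use {n}
  B6 def {p,t} use ∅
  B7 def {d} use {d,t}
  B8 def {d,p} use ∅
  B9 def {n} use ∅

Live sets:
  live B0: ∅→{t}
  live B1: {t}→{d,t}
  live B2: {d,t}→{d,n,t}
  live B3: {d,n,t}→{d,n,t}
  live B4: {d,n,t}→{d,n,t}
  live B5: {d,n,t}→{d,n,t}
  live B6: ∅→∅
  live B7: {d,t}→∅
  live B8: ∅→∅
  live B9: ∅→∅

live-out(B1) = ["d", "t"]

Answer: ["d", "t"]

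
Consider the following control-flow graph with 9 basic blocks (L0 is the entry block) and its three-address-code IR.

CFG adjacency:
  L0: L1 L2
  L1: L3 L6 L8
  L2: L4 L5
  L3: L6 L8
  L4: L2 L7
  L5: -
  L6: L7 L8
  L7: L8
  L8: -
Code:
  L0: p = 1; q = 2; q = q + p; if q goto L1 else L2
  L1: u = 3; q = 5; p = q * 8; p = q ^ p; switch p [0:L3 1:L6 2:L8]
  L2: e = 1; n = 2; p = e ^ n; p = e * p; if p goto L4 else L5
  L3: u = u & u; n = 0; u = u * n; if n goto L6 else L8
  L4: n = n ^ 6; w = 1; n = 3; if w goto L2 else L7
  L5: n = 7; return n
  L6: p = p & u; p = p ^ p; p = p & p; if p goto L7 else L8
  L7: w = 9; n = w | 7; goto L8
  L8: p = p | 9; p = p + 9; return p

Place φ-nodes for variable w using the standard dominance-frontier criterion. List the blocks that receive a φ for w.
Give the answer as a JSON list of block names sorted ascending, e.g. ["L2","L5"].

Answer: ["L2", "L7", "L8"]

Derivation:
idom tree: L1←L0 L2←L0 L3←L1 L4←L2 L5←L2 L6←L1 L7←L0 L8←L0
Dom at joins:
  L2: preds {L0,L4}: {L0} ∩ {L0,L2,L4} = {L0}; idom=L0
  L6: preds {L1,L3}: {L0,L1} ∩ {L0,L1,L3} = {L0,L1}; idom=L1
  L7: preds {L4,L6}: {L0,L2,L4} ∩ {L0,L1,L6} = {L0}; idom=L0
  L8: preds {L1,L3,L6,L7}: {L0,L1} ∩ {L0,L1,L3} ∩ {L0,L1,L6} ∩ {L0,L7} = {L0}; idom=L0

Frontier:
  L2←L0: walk · to L0
  L2←L4: walk L4→L2 to L0
  L6←L1: walk · to L1
  L6←L3: walk L3 to L1
  L7←L4: walk L4→L2 to L0
  L7←L6: walk L6→L1 to L0
  L8←L1: walk L1 to L0
  L8←L3: walk L3→L1 to L0
  L8←L6: walk L6→L1 to L0
  L8←L7: walk L7 to L0
  DF(L0)=∅
  DF(L1)={L7,L8}
  DF(L2)={L2,L7}
  DF(L3)={L6,L8}
  DF(L4)={L2,L7}
  DF(L5)=∅
  DF(L6)={L7,L8}
  DF(L7)={L8}
  DF(L8)=∅

φ for w: defs {L4,L7}
  DF⁺ = {L2,L7,L8}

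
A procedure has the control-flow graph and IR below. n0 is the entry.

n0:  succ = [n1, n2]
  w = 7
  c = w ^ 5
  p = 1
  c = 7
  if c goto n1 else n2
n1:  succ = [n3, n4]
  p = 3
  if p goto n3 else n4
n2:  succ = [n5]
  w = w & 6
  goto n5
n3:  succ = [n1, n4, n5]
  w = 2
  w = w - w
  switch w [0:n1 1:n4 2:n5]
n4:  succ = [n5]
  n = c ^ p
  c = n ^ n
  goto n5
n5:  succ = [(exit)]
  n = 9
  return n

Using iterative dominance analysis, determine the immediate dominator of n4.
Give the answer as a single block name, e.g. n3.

idom tree: n1←n0 n2←n0 n3←n1 n4←n1 n5←n0
Dom∩ at merges:
  n1: preds {n0,n3}: {n0} ∩ {n0,n1,n3} = {n0}; idom=n0
  n4: preds {n1,n3}: {n0,n1} ∩ {n0,n1,n3} = {n0,n1}; idom=n1
  n5: preds {n2,n3,n4}: {n0,n2} ∩ {n0,n1,n3} ∩ {n0,n1,n4} = {n0}; idom=n0

idom(n4) = n1

Answer: n1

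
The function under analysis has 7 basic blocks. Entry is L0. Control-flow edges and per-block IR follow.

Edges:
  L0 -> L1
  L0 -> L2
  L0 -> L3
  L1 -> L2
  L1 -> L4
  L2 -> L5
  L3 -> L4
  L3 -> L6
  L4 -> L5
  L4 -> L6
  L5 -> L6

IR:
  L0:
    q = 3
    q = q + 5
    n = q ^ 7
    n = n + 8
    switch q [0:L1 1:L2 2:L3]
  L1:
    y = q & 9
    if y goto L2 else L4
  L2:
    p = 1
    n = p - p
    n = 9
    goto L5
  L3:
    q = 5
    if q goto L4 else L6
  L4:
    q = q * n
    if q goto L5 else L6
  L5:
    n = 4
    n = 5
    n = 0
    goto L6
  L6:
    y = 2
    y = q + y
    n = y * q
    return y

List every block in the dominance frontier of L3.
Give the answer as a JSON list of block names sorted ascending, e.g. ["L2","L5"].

Answer: ["L4", "L6"]

Analysis:
idom tree: L1←L0 L2←L0 L3←L0 L4←L0 L5←L0 L6←L0
Dom∩ at merges:
  L2: preds {L0,L1}: {L0} ∩ {L0,L1} = {L0}; idom=L0
  L4: preds {L1,L3}: {L0,L1} ∩ {L0,L3} = {L0}; idom=L0
  L5: preds {L2,L4}: {L0,L2} ∩ {L0,L4} = {L0}; idom=L0
  L6: preds {L3,L4,L5}: {L0,L3} ∩ {L0,L4} ∩ {L0,L5} = {L0}; idom=L0

Frontier:
  join L2 pred L0: · stop@L0
  join L2 pred L1: L1 stop@L0
  join L4 pred L1: L1 stop@L0
  join L4 pred L3: L3 stop@L0
  join L5 pred L2: L2 stop@L0
  join L5 pred L4: L4 stop@L0
  join L6 pred L3: L3 stop@L0
  join L6 pred L4: L4 stop@L0
  join L6 pred L5: L5 stop@L0
  DF(L0)=∅
  DF(L1)={L2,L4}
  DF(L2)={L5}
  DF(L3)={L4,L6}
  DF(L4)={L5,L6}
  DF(L5)={L6}
  DF(L6)=∅

DF(L3) = ["L4", "L6"]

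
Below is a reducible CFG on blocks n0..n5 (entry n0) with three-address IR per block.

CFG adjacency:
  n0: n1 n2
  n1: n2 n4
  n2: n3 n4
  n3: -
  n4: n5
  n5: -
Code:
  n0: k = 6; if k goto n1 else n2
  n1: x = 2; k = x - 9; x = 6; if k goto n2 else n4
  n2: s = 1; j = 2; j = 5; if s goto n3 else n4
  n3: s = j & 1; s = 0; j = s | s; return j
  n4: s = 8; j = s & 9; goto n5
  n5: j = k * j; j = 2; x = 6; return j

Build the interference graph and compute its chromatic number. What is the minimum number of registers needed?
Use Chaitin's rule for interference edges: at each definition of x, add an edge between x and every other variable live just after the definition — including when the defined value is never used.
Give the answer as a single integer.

Answer: 3

Analysis:
Per-block:
  n0: {k} / ∅
  n1: {k,x} / ∅
  n2: {j,s} / ∅
  n3: {j,s} / {j}
  n4: {j,s} / ∅
  n5: {j,x} / {j,k}

Backward fixpoint:
  n0 li=∅ lo={k}
  n1 li=∅ lo={k}
  n2 li={k} lo={j,k}
  n3 li={j} lo=∅
  n4 li={k} lo={j,k}
  n5 li={j,k} lo=∅

Interfere edges:
  j: {k,s,x}
  k: {j,s,x}
  s: {j,k}
  x: {j,k}

Chromatic number:
  {j,k,s} pairwise interfere (3-clique) ⇒ χ ≥ 3
  3-colouring: r0={j}  r1={k}  r2={s,x}
  χ = 3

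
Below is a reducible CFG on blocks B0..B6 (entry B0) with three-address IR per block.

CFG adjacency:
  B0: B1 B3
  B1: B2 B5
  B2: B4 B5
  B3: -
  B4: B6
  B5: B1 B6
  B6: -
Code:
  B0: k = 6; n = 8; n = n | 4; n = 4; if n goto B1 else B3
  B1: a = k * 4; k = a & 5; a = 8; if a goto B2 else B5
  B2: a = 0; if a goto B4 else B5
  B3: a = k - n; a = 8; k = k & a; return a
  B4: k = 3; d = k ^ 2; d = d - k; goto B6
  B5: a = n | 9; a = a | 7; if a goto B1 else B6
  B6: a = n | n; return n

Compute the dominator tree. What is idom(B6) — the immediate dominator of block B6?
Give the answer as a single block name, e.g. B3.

Answer: B1

Analysis:
idom tree: B1←B0 B2←B1 B3←B0 B4←B2 B5←B1 B6←B1
Dom∩ at merges:
  B1: preds {B0,B5}: {B0} ∩ {B0,B1,B5} = {B0}; idom=B0
  B5: preds {B1,B2}: {B0,B1} ∩ {B0,B1,B2} = {B0,B1}; idom=B1
  B6: preds {B4,B5}: {B0,B1,B2,B4} ∩ {B0,B1,B5} = {B0,B1}; idom=B1

idom(B6) = B1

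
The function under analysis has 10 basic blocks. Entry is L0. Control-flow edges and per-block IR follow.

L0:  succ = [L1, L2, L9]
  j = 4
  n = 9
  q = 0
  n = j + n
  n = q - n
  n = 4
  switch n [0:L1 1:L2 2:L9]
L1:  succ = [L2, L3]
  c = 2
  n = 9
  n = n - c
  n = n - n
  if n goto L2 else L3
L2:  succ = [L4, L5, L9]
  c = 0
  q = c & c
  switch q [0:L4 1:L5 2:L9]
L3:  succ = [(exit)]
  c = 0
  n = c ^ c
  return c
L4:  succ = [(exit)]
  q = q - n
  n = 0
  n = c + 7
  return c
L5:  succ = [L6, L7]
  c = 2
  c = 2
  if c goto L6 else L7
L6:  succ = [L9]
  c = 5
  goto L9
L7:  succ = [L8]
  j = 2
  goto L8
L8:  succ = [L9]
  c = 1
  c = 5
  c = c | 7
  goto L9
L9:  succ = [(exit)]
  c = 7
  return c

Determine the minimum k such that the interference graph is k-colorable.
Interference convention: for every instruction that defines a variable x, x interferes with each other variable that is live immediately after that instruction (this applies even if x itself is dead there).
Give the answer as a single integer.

Answer: 3

Analysis:
Block summaries:
  L0 def {j,n,q} use ∅
  L1 def {c,n} use ∅
  L2 def {c,q} use ∅
  L3 def {c,n} use ∅
  L4 def {n,q} use {c,n,q}
  L5 def {c} use ∅
  L6 def {c} use ∅
  L7 def {j} use ∅
  L8 def {c} use ∅
  L9 def {c} use ∅

Liveness:
  live L0: ∅→{n}
  live L1: ∅→{n}
  live L2: {n}→{c,n,q}
  live L3: ∅→∅
  live L4: {c,n,q}→∅
  live L5: ∅→∅
  live L6: ∅→∅
  live L7: ∅→∅
  live L8: ∅→∅
  live L9: ∅→∅

Interfere edges:
  c↔{n,q}
  j↔{n,q}
  n↔{c,j,q}
  q↔{c,j,n}

Registers:
  clique {c,n,q} ⇒ need ≥ 3
  3-colouring: R0={n}  R1={q}  R2={c,j}
  χ = 3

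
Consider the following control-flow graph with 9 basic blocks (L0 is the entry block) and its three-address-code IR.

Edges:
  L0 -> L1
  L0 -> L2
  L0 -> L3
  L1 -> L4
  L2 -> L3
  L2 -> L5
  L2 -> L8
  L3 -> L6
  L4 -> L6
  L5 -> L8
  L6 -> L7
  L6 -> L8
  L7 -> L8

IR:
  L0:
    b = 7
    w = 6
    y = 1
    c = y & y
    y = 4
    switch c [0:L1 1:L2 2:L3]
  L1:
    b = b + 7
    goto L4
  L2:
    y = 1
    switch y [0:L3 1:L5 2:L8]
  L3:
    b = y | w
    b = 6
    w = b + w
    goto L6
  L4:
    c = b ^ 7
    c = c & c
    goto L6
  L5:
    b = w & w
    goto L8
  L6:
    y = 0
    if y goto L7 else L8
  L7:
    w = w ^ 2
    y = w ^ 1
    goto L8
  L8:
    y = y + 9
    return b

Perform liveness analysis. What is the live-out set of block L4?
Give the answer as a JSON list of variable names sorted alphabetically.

Answer: ["b", "w"]

Analysis:
Block summaries:
  L0 def {b,c,w,y} use ∅
  L1 def {b} use {b}
  L2 def {y} use ∅
  L3 def {b,w} use {w,y}
  L4 def {c} use {b}
  L5 def {b} use {w}
  L6 def {y} use ∅
  L7 def {w,y} use {w}
  L8 def {y} use {b,y}

Liveness:
  L0: in=∅ out={b,w,y}
  L1: in={b,w} out={b,w}
  L2: in={b,w} out={b,w,y}
  L3: in={w,y} out={b,w}
  L4: in={b,w} out={b,w}
  L5: in={w,y} out={b,y}
  L6: in={b,w} out={b,w,y}
  L7: in={b,w} out={b,y}
  L8: in={b,y} out=∅

live-out(L4) = ["b", "w"]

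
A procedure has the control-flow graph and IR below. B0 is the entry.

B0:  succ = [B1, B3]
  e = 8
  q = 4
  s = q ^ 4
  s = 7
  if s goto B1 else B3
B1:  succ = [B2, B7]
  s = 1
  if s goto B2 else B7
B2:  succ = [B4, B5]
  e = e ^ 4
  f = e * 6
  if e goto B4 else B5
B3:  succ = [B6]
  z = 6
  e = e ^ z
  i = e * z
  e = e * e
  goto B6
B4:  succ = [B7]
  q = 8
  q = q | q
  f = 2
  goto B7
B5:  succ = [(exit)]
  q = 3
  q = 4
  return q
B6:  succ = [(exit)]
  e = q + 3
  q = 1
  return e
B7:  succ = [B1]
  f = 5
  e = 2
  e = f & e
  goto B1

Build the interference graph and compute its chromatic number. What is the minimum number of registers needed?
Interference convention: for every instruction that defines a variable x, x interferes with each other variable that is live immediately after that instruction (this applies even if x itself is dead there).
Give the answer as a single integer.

Answer: 3

Analysis:
def/use:
  B0 def {e,q,s} use ∅
  B1 def {s} use ∅
  B2 def {e,f} use {e}
  B3 def {e,i,z} use {e}
  B4 def {f,q} use ∅
  B5 def {q} use ∅
  B6 def {e,q} use {q}
  B7 def {e,f} use ∅

Live sets:
  live B0: ∅→{e,q}
  live B1: {e}→{e}
  live B2: {e}→∅
  live B3: {e,q}→{q}
  live B4: ∅→∅
  live B5: ∅→∅
  live B6: {q}→∅
  live B7: ∅→{e}

Conflict graph:
  e↔{f,i,q,s,z}
  f↔{e}
  i↔{e,q}
  q↔{e,i,s,z}
  s↔{e,q}
  z↔{e,q}

Registers:
  clique {e,i,q} ⇒ need ≥ 3
  3-colouring: c0={e}  c1={f,q}  c2={i,s,z}
  χ = 3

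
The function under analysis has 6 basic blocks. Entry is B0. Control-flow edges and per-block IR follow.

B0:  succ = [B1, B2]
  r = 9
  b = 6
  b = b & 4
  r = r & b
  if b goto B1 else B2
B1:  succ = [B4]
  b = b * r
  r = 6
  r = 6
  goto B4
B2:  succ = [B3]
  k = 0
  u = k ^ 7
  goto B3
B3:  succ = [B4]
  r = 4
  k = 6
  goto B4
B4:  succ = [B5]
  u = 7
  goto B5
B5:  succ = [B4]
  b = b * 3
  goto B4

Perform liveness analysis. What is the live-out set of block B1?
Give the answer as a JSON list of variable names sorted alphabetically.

Block summaries:
  B0 def {b,r} use ∅
  B1 def {b,r} use {b,r}
  B2 def {k,u} use ∅
  B3 def {k,r} use ∅
  B4 def {u} use ∅
  B5 def {b} use {b}

Liveness:
  B0: in=∅ out={b,r}
  B1: in={b,r} out={b}
  B2: in={b} out={b}
  B3: in={b} out={b}
  B4: in={b} out={b}
  B5: in={b} out={b}

live-out(B1) = ["b"]

Answer: ["b"]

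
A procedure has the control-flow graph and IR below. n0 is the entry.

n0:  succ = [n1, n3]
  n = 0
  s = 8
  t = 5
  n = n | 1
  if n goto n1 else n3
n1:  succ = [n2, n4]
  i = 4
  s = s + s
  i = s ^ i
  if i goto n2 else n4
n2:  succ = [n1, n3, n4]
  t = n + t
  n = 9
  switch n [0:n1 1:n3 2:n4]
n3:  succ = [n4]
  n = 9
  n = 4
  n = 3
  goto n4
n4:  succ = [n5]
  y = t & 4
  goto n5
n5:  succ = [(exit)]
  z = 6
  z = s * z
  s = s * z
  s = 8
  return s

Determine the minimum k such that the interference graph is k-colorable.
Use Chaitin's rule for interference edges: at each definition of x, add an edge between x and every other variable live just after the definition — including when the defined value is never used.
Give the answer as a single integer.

Answer: 4

Analysis:
Per-block:
  n0: {n,s,t} / ∅
  n1: {i,s} / {s}
  n2: {n,t} / {n,t}
  n3: {n} / ∅
  n4: {y} / {t}
  n5: {s,z} / {s}

Liveness:
  live n0: ∅→{n,s,t}
  live n1: {n,s,t}→{n,s,t}
  live n2: {n,s,t}→{n,s,t}
  live n3: {s,t}→{s,t}
  live n4: {s,t}→{s}
  live n5: {s}→∅

Interfere edges:
  i — {n,s,t}
  n — {i,s,t}
  s — {i,n,t,y,z}
  t — {i,n,s}
  y — {s}
  z — {s}

Colouring:
  clique {i,n,s,t} ⇒ need ≥ 4
  4-colouring: R0={s}  R1={i,y,z}  R2={n}  R3={t}
  χ = 4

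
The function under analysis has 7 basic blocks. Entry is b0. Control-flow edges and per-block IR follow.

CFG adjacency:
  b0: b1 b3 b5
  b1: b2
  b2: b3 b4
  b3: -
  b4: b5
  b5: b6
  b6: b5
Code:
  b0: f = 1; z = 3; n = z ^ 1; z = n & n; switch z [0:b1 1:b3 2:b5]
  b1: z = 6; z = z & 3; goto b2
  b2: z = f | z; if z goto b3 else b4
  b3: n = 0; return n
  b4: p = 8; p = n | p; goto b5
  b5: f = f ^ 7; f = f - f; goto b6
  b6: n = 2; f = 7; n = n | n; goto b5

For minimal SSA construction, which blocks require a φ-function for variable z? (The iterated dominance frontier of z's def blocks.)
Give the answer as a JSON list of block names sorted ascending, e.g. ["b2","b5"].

Answer: ["b3", "b5"]

Working:
idom tree: b1←b0 b2←b1 b3←b0 b4←b2 b5←b0 b6←b5
Join-block Dom:
  b3: preds {b0,b2}: {b0} ∩ {b0,b1,b2} = {b0}; idom=b0
  b5: preds {b0,b4,b6}: {b0} ∩ {b0,b1,b2,b4} ∩ {b0,b5,b6} = {b0}; idom=b0

DF walk-up:
  b3←b0: walk · to b0
  b3←b2: walk b2→b1 to b0
  b5←b0: walk · to b0
  b5←b4: walk b4→b2→b1 to b0
  b5←b6: walk b6→b5 to b0
  b0 → ∅
  b1 → {b3,b5}
  b2 → {b3,b5}
  b3 → ∅
  b4 → {b5}
  b5 → {b5}
  b6 → {b5}

φ for z: defs {b0,b1,b2}
  DF⁺ = {b3,b5}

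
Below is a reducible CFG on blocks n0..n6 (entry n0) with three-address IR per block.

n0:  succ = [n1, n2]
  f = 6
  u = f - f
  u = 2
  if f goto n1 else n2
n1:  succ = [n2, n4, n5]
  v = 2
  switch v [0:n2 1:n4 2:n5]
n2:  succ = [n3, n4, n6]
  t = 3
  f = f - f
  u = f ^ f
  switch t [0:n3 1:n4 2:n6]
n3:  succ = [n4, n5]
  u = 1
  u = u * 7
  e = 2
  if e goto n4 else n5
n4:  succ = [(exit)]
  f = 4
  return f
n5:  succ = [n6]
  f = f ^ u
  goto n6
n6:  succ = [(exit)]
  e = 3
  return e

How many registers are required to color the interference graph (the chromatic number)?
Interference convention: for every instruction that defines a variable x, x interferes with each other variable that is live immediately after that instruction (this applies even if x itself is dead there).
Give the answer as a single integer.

def/use:
  n0 def {f,u} use ∅
  n1 def {v} use ∅
  n2 def {f,t,u} use {f}
  n3 def {e,u} use ∅
  n4 def {f} use ∅
  n5 def {f} use {f,u}
  n6 def {e} use ∅

Backward fixpoint:
  n0: in=∅ out={f,u}
  n1: in={f,u} out={f,u}
  n2: in={f} out={f}
  n3: in={f} out={f,u}
  n4: in=∅ out=∅
  n5: in={f,u} out=∅
  n6: in=∅ out=∅

Interfere edges:
  e — {f,u}
  f — {e,t,u,v}
  t — {f,u}
  u — {e,f,t,v}
  v — {f,u}

Colouring:
  clique {e,f,u} ⇒ need ≥ 3
  assign e→c2 f→c0 t→c2 u→c1 v→c2 — no edge inside a register ⇒ χ ≤ 3
  χ = 3

Answer: 3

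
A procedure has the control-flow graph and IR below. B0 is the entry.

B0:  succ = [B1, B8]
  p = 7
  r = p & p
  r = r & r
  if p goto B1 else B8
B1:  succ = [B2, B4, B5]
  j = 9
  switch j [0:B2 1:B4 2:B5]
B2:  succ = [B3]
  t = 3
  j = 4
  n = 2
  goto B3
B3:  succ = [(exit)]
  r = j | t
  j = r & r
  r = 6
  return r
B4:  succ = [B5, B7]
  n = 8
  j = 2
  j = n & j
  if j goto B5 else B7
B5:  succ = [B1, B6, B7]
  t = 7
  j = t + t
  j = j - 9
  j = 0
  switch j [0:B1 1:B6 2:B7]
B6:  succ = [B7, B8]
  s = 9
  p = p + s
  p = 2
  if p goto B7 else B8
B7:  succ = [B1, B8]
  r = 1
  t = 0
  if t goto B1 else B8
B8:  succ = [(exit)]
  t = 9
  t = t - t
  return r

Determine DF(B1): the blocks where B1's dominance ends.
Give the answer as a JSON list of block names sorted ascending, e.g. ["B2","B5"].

Answer: ["B1", "B8"]

Analysis:
idom tree: B1←B0 B2←B1 B3←B2 B4←B1 B5←B1 B6←B5 B7←B1 B8←B0
Join-block Dom:
  B1: preds {B0,B5,B7}: {B0} ∩ {B0,B1,B5} ∩ {B0,B1,B7} = {B0}; idom=B0
  B5: preds {B1,B4}: {B0,B1} ∩ {B0,B1,B4} = {B0,B1}; idom=B1
  B7: preds {B4,B5,B6}: {B0,B1,B4} ∩ {B0,B1,B5} ∩ {B0,B1,B5,B6} = {B0,B1}; idom=B1
  B8: preds {B0,B6,B7}: {B0} ∩ {B0,B1,B5,B6} ∩ {B0,B1,B7} = {B0}; idom=B0

DF walk-up:
  B1←B0: walk · to B0
  B1←B5: walk B5→B1 to B0
  B1←B7: walk B7→B1 to B0
  B5←B1: walk · to B1
  B5←B4: walk B4 to B1
  B7←B4: walk B4 to B1
  B7←B5: walk B5 to B1
  B7←B6: walk B6→B5 to B1
  B8←B0: walk · to B0
  B8←B6: walk B6→B5→B1 to B0
  B8←B7: walk B7→B1 to B0
  DF(B0)=∅
  DF(B1)={B1,B8}
  DF(B2)=∅
  DF(B3)=∅
  DF(B4)={B5,B7}
  DF(B5)={B1,B7,B8}
  DF(B6)={B7,B8}
  DF(B7)={B1,B8}
  DF(B8)=∅

DF(B1) = ["B1", "B8"]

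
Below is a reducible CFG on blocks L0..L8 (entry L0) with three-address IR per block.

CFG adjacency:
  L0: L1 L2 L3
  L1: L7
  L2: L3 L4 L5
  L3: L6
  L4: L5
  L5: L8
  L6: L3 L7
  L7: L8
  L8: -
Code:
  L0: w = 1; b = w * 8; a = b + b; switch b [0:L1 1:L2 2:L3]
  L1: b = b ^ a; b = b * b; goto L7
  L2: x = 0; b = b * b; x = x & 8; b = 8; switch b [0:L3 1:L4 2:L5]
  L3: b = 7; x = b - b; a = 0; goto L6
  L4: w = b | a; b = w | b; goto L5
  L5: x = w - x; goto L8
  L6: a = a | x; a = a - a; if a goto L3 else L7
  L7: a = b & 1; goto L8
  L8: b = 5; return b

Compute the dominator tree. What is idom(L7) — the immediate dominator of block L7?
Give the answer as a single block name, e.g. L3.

Answer: L0

Derivation:
idom tree: L1←L0 L2←L0 L3←L0 L4←L2 L5←L2 L6←L3 L7←L0 L8←L0
Dom at joins:
  L3: preds {L0,L2,L6}: {L0} ∩ {L0,L2} ∩ {L0,L3,L6} = {L0}; idom=L0
  L5: preds {L2,L4}: {L0,L2} ∩ {L0,L2,L4} = {L0,L2}; idom=L2
  L7: preds {L1,L6}: {L0,L1} ∩ {L0,L3,L6} = {L0}; idom=L0
  L8: preds {L5,L7}: {L0,L2,L5} ∩ {L0,L7} = {L0}; idom=L0

idom(L7) = L0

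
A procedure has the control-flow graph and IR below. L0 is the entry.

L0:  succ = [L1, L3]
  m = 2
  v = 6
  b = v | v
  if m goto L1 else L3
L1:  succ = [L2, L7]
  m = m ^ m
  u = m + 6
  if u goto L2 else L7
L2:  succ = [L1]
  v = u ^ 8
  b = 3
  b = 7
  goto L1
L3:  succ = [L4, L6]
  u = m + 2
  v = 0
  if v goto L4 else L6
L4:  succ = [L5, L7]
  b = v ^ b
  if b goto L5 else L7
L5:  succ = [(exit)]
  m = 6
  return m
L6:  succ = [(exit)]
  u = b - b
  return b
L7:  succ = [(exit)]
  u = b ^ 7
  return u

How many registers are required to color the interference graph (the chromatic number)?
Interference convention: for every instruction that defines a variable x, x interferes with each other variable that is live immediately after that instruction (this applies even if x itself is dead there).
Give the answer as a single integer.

Answer: 3

Analysis:
Block summaries:
  L0: {b,m,v} / ∅
  L1: {m,u} / {m}
  L2: {b,v} / {u}
  L3: {u,v} / {m}
  L4: {b} / {b,v}
  L5: {m} / ∅
  L6: {u} / {b}
  L7: {u} / {b}

Backward fixpoint:
  live L0: ∅→{b,m}
  live L1: {b,m}→{b,m,u}
  live L2: {m,u}→{b,m}
  live L3: {b,m}→{b,v}
  live L4: {b,v}→{b}
  live L5: ∅→∅
  live L6: {b}→∅
  live L7: {b}→∅

Interfere edges:
  b — {m,u,v}
  m — {b,u,v}
  u — {b,m}
  v — {b,m}

Colouring:
  {b,m,u} pairwise interfere (3-clique) ⇒ χ ≥ 3
  3-colouring: r0={b}  r1={m}  r2={u,v}
  χ = 3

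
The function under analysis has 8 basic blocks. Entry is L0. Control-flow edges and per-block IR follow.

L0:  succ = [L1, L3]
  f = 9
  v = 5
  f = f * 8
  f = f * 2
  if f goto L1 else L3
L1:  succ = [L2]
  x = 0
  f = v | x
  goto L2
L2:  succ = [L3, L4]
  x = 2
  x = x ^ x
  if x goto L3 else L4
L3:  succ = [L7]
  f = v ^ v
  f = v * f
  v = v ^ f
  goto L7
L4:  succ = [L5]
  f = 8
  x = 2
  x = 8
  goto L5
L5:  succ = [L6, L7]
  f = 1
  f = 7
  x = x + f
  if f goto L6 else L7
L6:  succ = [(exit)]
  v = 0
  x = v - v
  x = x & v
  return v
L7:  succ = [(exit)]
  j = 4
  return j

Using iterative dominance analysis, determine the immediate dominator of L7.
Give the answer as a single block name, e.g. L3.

Answer: L0

Analysis:
idom tree: L1←L0 L2←L1 L3←L0 L4←L2 L5←L4 L6←L5 L7←L0
Dom∩ at merges:
  L3: preds {L0,L2}: {L0} ∩ {L0,L1,L2} = {L0}; idom=L0
  L7: preds {L3,L5}: {L0,L3} ∩ {L0,L1,L2,L4,L5} = {L0}; idom=L0

idom(L7) = L0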